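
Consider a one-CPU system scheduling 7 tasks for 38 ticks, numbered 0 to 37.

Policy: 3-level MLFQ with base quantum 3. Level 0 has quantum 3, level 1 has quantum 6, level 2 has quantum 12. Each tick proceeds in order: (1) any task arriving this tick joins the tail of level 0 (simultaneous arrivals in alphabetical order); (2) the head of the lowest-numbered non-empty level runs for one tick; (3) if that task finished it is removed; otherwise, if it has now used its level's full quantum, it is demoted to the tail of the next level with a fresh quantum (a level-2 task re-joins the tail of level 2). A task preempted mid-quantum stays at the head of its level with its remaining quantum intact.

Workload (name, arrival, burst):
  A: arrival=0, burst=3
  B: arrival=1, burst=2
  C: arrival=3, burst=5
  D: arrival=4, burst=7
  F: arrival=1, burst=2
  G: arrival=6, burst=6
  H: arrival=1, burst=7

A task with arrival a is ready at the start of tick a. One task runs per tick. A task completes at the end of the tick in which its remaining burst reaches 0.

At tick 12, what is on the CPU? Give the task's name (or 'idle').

running at tick 12 = C

t=0: L0/L1/L2 = A/-/- → run A
t=1: L0/L1/L2 = ABFH/-/- → run A
t=2: L0/L1/L2 = ABFH/-/- → run A
t=3: L0/L1/L2 = BFHC/-/- → run B
t=4: L0/L1/L2 = BFHCD/-/- → run B
t=5: L0/L1/L2 = FHCD/-/- → run F
t=6: L0/L1/L2 = FHCDG/-/- → run F
t=7: L0/L1/L2 = HCDG/-/- → run H
t=8: L0/L1/L2 = HCDG/-/- → run H
t=9: L0/L1/L2 = HCDG/-/- → run H
t=10: L0/L1/L2 = CDG/H/- → run C
t=11: L0/L1/L2 = CDG/H/- → run C
t=12: L0/L1/L2 = CDG/H/- → run C
t=13: L0/L1/L2 = DG/HC/- → run D
t=14: L0/L1/L2 = DG/HC/- → run D
t=15: L0/L1/L2 = DG/HC/- → run D
t=16: L0/L1/L2 = G/HCD/- → run G
t=17: L0/L1/L2 = G/HCD/- → run G
t=18: L0/L1/L2 = G/HCD/- → run G
t=19: L0/L1/L2 = -/HCDG/- → run H
t=20: L0/L1/L2 = -/HCDG/- → run H
t=21: L0/L1/L2 = -/HCDG/- → run H
t=22: L0/L1/L2 = -/HCDG/- → run H
t=23: L0/L1/L2 = -/CDG/- → run C
t=24: L0/L1/L2 = -/CDG/- → run C
t=25: L0/L1/L2 = -/DG/- → run D
t=26: L0/L1/L2 = -/DG/- → run D
t=27: L0/L1/L2 = -/DG/- → run D
t=28: L0/L1/L2 = -/DG/- → run D
t=29: L0/L1/L2 = -/G/- → run G
t=30: L0/L1/L2 = -/G/- → run G
t=31: L0/L1/L2 = -/G/- → run G
t=32: (idle)
t=33: (idle)
t=34: (idle)
t=35: (idle)
t=36: (idle)
t=37: (idle)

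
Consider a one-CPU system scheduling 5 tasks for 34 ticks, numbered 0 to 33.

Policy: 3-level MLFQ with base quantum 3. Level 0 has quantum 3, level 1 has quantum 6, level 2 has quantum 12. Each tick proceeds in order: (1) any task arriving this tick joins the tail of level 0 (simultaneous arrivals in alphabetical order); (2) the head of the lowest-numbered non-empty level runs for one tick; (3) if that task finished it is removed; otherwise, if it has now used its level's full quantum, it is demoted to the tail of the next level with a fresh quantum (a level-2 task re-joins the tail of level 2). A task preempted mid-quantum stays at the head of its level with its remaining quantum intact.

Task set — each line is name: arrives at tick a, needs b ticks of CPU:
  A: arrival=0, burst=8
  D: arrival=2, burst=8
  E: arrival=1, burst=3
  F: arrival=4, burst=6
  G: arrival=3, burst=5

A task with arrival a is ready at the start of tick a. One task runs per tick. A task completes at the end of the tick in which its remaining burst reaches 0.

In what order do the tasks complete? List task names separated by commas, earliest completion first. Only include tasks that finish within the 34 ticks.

completion order = E, A, D, G, F

t=0: L0/L1/L2 = A/-/- → run A
t=1: L0/L1/L2 = AE/-/- → run A
t=2: L0/L1/L2 = AED/-/- → run A
t=3: L0/L1/L2 = EDG/A/- → run E
t=4: L0/L1/L2 = EDGF/A/- → run E
t=5: L0/L1/L2 = EDGF/A/- → run E
t=6: L0/L1/L2 = DGF/A/- → run D
t=7: L0/L1/L2 = DGF/A/- → run D
t=8: L0/L1/L2 = DGF/A/- → run D
t=9: L0/L1/L2 = GF/AD/- → run G
t=10: L0/L1/L2 = GF/AD/- → run G
t=11: L0/L1/L2 = GF/AD/- → run G
t=12: L0/L1/L2 = F/ADG/- → run F
t=13: L0/L1/L2 = F/ADG/- → run F
t=14: L0/L1/L2 = F/ADG/- → run F
t=15: L0/L1/L2 = -/ADGF/- → run A
t=16: L0/L1/L2 = -/ADGF/- → run A
t=17: L0/L1/L2 = -/ADGF/- → run A
t=18: L0/L1/L2 = -/ADGF/- → run A
t=19: L0/L1/L2 = -/ADGF/- → run A
t=20: L0/L1/L2 = -/DGF/- → run D
t=21: L0/L1/L2 = -/DGF/- → run D
t=22: L0/L1/L2 = -/DGF/- → run D
t=23: L0/L1/L2 = -/DGF/- → run D
t=24: L0/L1/L2 = -/DGF/- → run D
t=25: L0/L1/L2 = -/GF/- → run G
t=26: L0/L1/L2 = -/GF/- → run G
t=27: L0/L1/L2 = -/F/- → run F
t=28: L0/L1/L2 = -/F/- → run F
t=29: L0/L1/L2 = -/F/- → run F
t=30: (idle)
t=31: (idle)
t=32: (idle)
t=33: (idle)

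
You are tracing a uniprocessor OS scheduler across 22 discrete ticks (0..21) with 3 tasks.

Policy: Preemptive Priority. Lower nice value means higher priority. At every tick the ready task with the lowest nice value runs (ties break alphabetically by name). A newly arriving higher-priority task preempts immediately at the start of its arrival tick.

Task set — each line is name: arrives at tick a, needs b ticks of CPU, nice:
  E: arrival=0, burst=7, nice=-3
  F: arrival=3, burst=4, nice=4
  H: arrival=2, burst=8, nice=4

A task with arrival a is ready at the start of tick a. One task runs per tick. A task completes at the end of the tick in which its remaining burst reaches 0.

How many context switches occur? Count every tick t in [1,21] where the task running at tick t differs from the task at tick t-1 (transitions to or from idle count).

context switches = 3

t=0: ready={E} → run E
t=1: ready={E} → run E
t=2: ready={E,H} → run E
t=3: ready={E,F,H} → run E
t=4: ready={E,F,H} → run E
t=5: ready={E,F,H} → run E
t=6: ready={E,F,H} → run E
t=7: ready={F,H} → run F
t=8: ready={F,H} → run F
t=9: ready={F,H} → run F
t=10: ready={F,H} → run F
t=11: ready={H} → run H
t=12: ready={H} → run H
t=13: ready={H} → run H
t=14: ready={H} → run H
t=15: ready={H} → run H
t=16: ready={H} → run H
t=17: ready={H} → run H
t=18: ready={H} → run H
t=19: (idle)
t=20: (idle)
t=21: (idle)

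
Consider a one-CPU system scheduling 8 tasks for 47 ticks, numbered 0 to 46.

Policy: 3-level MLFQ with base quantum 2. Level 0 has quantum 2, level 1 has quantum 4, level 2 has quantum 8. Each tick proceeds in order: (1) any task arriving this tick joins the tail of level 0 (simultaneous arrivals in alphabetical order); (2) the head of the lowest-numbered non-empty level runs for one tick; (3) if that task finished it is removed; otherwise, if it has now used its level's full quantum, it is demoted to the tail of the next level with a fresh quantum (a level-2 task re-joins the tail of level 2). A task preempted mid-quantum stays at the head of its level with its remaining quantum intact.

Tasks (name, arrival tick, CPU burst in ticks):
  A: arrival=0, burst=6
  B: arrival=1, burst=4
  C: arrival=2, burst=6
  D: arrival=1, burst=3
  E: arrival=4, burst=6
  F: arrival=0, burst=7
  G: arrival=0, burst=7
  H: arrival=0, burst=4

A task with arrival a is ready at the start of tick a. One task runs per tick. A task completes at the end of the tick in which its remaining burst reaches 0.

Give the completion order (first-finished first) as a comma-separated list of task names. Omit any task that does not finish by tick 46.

completion order = A, H, B, D, C, E, F, G

t=0: L0/L1/L2 = AFGH/-/- → run A
t=1: L0/L1/L2 = AFGHBD/-/- → run A
t=2: L0/L1/L2 = FGHBDC/A/- → run F
t=3: L0/L1/L2 = FGHBDC/A/- → run F
t=4: L0/L1/L2 = GHBDCE/AF/- → run G
t=5: L0/L1/L2 = GHBDCE/AF/- → run G
t=6: L0/L1/L2 = HBDCE/AFG/- → run H
t=7: L0/L1/L2 = HBDCE/AFG/- → run H
t=8: L0/L1/L2 = BDCE/AFGH/- → run B
t=9: L0/L1/L2 = BDCE/AFGH/- → run B
t=10: L0/L1/L2 = DCE/AFGHB/- → run D
t=11: L0/L1/L2 = DCE/AFGHB/- → run D
t=12: L0/L1/L2 = CE/AFGHBD/- → run C
t=13: L0/L1/L2 = CE/AFGHBD/- → run C
t=14: L0/L1/L2 = E/AFGHBDC/- → run E
t=15: L0/L1/L2 = E/AFGHBDC/- → run E
t=16: L0/L1/L2 = -/AFGHBDCE/- → run A
t=17: L0/L1/L2 = -/AFGHBDCE/- → run A
t=18: L0/L1/L2 = -/AFGHBDCE/- → run A
t=19: L0/L1/L2 = -/AFGHBDCE/- → run A
t=20: L0/L1/L2 = -/FGHBDCE/- → run F
t=21: L0/L1/L2 = -/FGHBDCE/- → run F
t=22: L0/L1/L2 = -/FGHBDCE/- → run F
t=23: L0/L1/L2 = -/FGHBDCE/- → run F
t=24: L0/L1/L2 = -/GHBDCE/F → run G
t=25: L0/L1/L2 = -/GHBDCE/F → run G
t=26: L0/L1/L2 = -/GHBDCE/F → run G
t=27: L0/L1/L2 = -/GHBDCE/F → run G
t=28: L0/L1/L2 = -/HBDCE/FG → run H
t=29: L0/L1/L2 = -/HBDCE/FG → run H
t=30: L0/L1/L2 = -/BDCE/FG → run B
t=31: L0/L1/L2 = -/BDCE/FG → run B
t=32: L0/L1/L2 = -/DCE/FG → run D
t=33: L0/L1/L2 = -/CE/FG → run C
t=34: L0/L1/L2 = -/CE/FG → run C
t=35: L0/L1/L2 = -/CE/FG → run C
t=36: L0/L1/L2 = -/CE/FG → run C
t=37: L0/L1/L2 = -/E/FG → run E
t=38: L0/L1/L2 = -/E/FG → run E
t=39: L0/L1/L2 = -/E/FG → run E
t=40: L0/L1/L2 = -/E/FG → run E
t=41: L0/L1/L2 = -/-/FG → run F
t=42: L0/L1/L2 = -/-/G → run G
t=43: (idle)
t=44: (idle)
t=45: (idle)
t=46: (idle)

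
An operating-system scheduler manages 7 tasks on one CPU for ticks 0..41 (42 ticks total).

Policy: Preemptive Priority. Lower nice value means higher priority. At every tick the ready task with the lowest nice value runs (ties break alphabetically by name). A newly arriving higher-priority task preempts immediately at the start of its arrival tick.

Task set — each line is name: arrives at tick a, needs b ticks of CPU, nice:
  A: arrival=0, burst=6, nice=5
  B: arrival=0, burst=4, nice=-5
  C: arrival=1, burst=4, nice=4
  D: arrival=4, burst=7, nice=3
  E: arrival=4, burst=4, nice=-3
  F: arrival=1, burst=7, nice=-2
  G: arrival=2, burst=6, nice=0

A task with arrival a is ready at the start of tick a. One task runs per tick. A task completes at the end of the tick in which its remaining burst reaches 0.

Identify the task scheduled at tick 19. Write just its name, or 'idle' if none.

t=0: ready={A,B} → run B
t=1: ready={A,B,C,F} → run B
t=2: ready={A,B,C,F,G} → run B
t=3: ready={A,B,C,F,G} → run B
t=4: ready={A,C,D,E,F,G} → run E
t=5: ready={A,C,D,E,F,G} → run E
t=6: ready={A,C,D,E,F,G} → run E
t=7: ready={A,C,D,E,F,G} → run E
t=8: ready={A,C,D,F,G} → run F
t=9: ready={A,C,D,F,G} → run F
t=10: ready={A,C,D,F,G} → run F
t=11: ready={A,C,D,F,G} → run F
t=12: ready={A,C,D,F,G} → run F
t=13: ready={A,C,D,F,G} → run F
t=14: ready={A,C,D,F,G} → run F
t=15: ready={A,C,D,G} → run G
t=16: ready={A,C,D,G} → run G
t=17: ready={A,C,D,G} → run G
t=18: ready={A,C,D,G} → run G
t=19: ready={A,C,D,G} → run G
t=20: ready={A,C,D,G} → run G
t=21: ready={A,C,D} → run D
t=22: ready={A,C,D} → run D
t=23: ready={A,C,D} → run D
t=24: ready={A,C,D} → run D
t=25: ready={A,C,D} → run D
t=26: ready={A,C,D} → run D
t=27: ready={A,C,D} → run D
t=28: ready={A,C} → run C
t=29: ready={A,C} → run C
t=30: ready={A,C} → run C
t=31: ready={A,C} → run C
t=32: ready={A} → run A
t=33: ready={A} → run A
t=34: ready={A} → run A
t=35: ready={A} → run A
t=36: ready={A} → run A
t=37: ready={A} → run A
t=38: (idle)
t=39: (idle)
t=40: (idle)
t=41: (idle)

running at tick 19 = G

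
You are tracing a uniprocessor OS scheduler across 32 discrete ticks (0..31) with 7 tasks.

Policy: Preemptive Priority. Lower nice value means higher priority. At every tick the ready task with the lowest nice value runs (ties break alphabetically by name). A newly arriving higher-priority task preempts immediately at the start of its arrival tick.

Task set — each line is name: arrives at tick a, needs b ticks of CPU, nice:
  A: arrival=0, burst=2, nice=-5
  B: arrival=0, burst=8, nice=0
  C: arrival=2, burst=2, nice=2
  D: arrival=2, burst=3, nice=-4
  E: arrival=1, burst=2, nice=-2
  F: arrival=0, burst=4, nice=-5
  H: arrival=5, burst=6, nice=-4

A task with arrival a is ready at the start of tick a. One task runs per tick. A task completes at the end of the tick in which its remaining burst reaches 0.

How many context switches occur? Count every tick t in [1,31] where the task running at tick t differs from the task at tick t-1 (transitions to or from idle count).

context switches = 7

t=0: ready={A,B,F} → run A
t=1: ready={A,B,E,F} → run A
t=2: ready={B,C,D,E,F} → run F
t=3: ready={B,C,D,E,F} → run F
t=4: ready={B,C,D,E,F} → run F
t=5: ready={B,C,D,E,F,H} → run F
t=6: ready={B,C,D,E,H} → run D
t=7: ready={B,C,D,E,H} → run D
t=8: ready={B,C,D,E,H} → run D
t=9: ready={B,C,E,H} → run H
t=10: ready={B,C,E,H} → run H
t=11: ready={B,C,E,H} → run H
t=12: ready={B,C,E,H} → run H
t=13: ready={B,C,E,H} → run H
t=14: ready={B,C,E,H} → run H
t=15: ready={B,C,E} → run E
t=16: ready={B,C,E} → run E
t=17: ready={B,C} → run B
t=18: ready={B,C} → run B
t=19: ready={B,C} → run B
t=20: ready={B,C} → run B
t=21: ready={B,C} → run B
t=22: ready={B,C} → run B
t=23: ready={B,C} → run B
t=24: ready={B,C} → run B
t=25: ready={C} → run C
t=26: ready={C} → run C
t=27: (idle)
t=28: (idle)
t=29: (idle)
t=30: (idle)
t=31: (idle)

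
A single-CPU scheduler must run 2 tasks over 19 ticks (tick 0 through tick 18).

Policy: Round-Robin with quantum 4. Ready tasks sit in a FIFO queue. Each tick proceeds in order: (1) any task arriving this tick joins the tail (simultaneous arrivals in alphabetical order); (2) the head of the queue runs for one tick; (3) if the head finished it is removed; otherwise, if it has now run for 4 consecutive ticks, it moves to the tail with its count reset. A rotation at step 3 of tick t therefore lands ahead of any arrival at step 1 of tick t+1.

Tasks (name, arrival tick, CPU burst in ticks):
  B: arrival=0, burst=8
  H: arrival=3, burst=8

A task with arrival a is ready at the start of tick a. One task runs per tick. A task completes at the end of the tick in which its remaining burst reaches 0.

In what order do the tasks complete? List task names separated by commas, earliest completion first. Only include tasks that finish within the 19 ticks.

completion order = B, H

t=0: queue=[B] q_used=0 → run B
t=1: queue=[B] q_used=1 → run B
t=2: queue=[B] q_used=2 → run B
t=3: queue=[B,H] q_used=3 → run B
t=4: queue=[H,B] q_used=0 → run H
t=5: queue=[H,B] q_used=1 → run H
t=6: queue=[H,B] q_used=2 → run H
t=7: queue=[H,B] q_used=3 → run H
t=8: queue=[B,H] q_used=0 → run B
t=9: queue=[B,H] q_used=1 → run B
t=10: queue=[B,H] q_used=2 → run B
t=11: queue=[B,H] q_used=3 → run B
t=12: queue=[H] q_used=0 → run H
t=13: queue=[H] q_used=1 → run H
t=14: queue=[H] q_used=2 → run H
t=15: queue=[H] q_used=3 → run H
t=16: (idle)
t=17: (idle)
t=18: (idle)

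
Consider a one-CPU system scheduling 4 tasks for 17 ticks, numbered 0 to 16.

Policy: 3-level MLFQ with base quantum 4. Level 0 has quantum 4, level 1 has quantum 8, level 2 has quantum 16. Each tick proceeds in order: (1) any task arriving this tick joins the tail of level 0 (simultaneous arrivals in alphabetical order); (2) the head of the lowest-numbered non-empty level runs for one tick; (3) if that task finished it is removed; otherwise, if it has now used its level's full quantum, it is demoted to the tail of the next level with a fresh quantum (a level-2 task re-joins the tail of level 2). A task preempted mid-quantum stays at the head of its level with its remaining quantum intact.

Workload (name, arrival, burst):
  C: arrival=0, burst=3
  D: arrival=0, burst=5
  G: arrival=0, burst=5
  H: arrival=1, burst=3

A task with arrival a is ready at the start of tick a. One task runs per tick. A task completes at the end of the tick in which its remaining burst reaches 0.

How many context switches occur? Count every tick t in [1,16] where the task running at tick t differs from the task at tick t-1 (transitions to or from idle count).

t=0: L0/L1/L2 = CDG/-/- → run C
t=1: L0/L1/L2 = CDGH/-/- → run C
t=2: L0/L1/L2 = CDGH/-/- → run C
t=3: L0/L1/L2 = DGH/-/- → run D
t=4: L0/L1/L2 = DGH/-/- → run D
t=5: L0/L1/L2 = DGH/-/- → run D
t=6: L0/L1/L2 = DGH/-/- → run D
t=7: L0/L1/L2 = GH/D/- → run G
t=8: L0/L1/L2 = GH/D/- → run G
t=9: L0/L1/L2 = GH/D/- → run G
t=10: L0/L1/L2 = GH/D/- → run G
t=11: L0/L1/L2 = H/DG/- → run H
t=12: L0/L1/L2 = H/DG/- → run H
t=13: L0/L1/L2 = H/DG/- → run H
t=14: L0/L1/L2 = -/DG/- → run D
t=15: L0/L1/L2 = -/G/- → run G
t=16: (idle)

context switches = 6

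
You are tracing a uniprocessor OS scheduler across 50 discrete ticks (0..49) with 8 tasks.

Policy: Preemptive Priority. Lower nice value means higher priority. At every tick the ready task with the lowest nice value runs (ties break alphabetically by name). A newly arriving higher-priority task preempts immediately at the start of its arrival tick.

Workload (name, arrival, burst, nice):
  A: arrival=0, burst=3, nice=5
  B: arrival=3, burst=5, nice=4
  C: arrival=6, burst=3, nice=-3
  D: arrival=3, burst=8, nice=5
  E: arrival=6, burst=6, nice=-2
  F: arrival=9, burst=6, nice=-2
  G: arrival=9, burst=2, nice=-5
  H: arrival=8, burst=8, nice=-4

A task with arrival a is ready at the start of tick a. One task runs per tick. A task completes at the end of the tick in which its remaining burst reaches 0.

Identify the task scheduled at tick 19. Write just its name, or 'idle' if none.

t=0: ready={A} → run A
t=1: ready={A} → run A
t=2: ready={A} → run A
t=3: ready={B,D} → run B
t=4: ready={B,D} → run B
t=5: ready={B,D} → run B
t=6: ready={B,C,D,E} → run C
t=7: ready={B,C,D,E} → run C
t=8: ready={B,C,D,E,H} → run H
t=9: ready={B,C,D,E,F,G,H} → run G
t=10: ready={B,C,D,E,F,G,H} → run G
t=11: ready={B,C,D,E,F,H} → run H
t=12: ready={B,C,D,E,F,H} → run H
t=13: ready={B,C,D,E,F,H} → run H
t=14: ready={B,C,D,E,F,H} → run H
t=15: ready={B,C,D,E,F,H} → run H
t=16: ready={B,C,D,E,F,H} → run H
t=17: ready={B,C,D,E,F,H} → run H
t=18: ready={B,C,D,E,F} → run C
t=19: ready={B,D,E,F} → run E
t=20: ready={B,D,E,F} → run E
t=21: ready={B,D,E,F} → run E
t=22: ready={B,D,E,F} → run E
t=23: ready={B,D,E,F} → run E
t=24: ready={B,D,E,F} → run E
t=25: ready={B,D,F} → run F
t=26: ready={B,D,F} → run F
t=27: ready={B,D,F} → run F
t=28: ready={B,D,F} → run F
t=29: ready={B,D,F} → run F
t=30: ready={B,D,F} → run F
t=31: ready={B,D} → run B
t=32: ready={B,D} → run B
t=33: ready={D} → run D
t=34: ready={D} → run D
t=35: ready={D} → run D
t=36: ready={D} → run D
t=37: ready={D} → run D
t=38: ready={D} → run D
t=39: ready={D} → run D
t=40: ready={D} → run D
t=41: (idle)
t=42: (idle)
t=43: (idle)
t=44: (idle)
t=45: (idle)
t=46: (idle)
t=47: (idle)
t=48: (idle)
t=49: (idle)

running at tick 19 = E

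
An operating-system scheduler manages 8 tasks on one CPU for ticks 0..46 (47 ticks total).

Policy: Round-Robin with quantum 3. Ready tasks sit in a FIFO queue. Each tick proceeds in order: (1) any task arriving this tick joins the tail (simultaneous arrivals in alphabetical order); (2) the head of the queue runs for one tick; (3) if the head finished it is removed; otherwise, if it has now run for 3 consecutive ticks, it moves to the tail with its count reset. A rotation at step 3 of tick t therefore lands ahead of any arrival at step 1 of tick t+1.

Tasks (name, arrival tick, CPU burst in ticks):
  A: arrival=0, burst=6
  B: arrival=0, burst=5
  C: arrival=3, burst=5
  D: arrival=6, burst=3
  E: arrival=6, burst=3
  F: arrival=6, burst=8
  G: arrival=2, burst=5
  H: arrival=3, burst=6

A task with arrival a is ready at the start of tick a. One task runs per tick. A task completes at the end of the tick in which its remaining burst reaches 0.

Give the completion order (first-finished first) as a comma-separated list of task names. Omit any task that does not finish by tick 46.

t=0: queue=[A,B] q_used=0 → run A
t=1: queue=[A,B] q_used=1 → run A
t=2: queue=[A,B,G] q_used=2 → run A
t=3: queue=[B,G,A,C,H] q_used=0 → run B
t=4: queue=[B,G,A,C,H] q_used=1 → run B
t=5: queue=[B,G,A,C,H] q_used=2 → run B
t=6: queue=[G,A,C,H,B,D,E,F] q_used=0 → run G
t=7: queue=[G,A,C,H,B,D,E,F] q_used=1 → run G
t=8: queue=[G,A,C,H,B,D,E,F] q_used=2 → run G
t=9: queue=[A,C,H,B,D,E,F,G] q_used=0 → run A
t=10: queue=[A,C,H,B,D,E,F,G] q_used=1 → run A
t=11: queue=[A,C,H,B,D,E,F,G] q_used=2 → run A
t=12: queue=[C,H,B,D,E,F,G] q_used=0 → run C
t=13: queue=[C,H,B,D,E,F,G] q_used=1 → run C
t=14: queue=[C,H,B,D,E,F,G] q_used=2 → run C
t=15: queue=[H,B,D,E,F,G,C] q_used=0 → run H
t=16: queue=[H,B,D,E,F,G,C] q_used=1 → run H
t=17: queue=[H,B,D,E,F,G,C] q_used=2 → run H
t=18: queue=[B,D,E,F,G,C,H] q_used=0 → run B
t=19: queue=[B,D,E,F,G,C,H] q_used=1 → run B
t=20: queue=[D,E,F,G,C,H] q_used=0 → run D
t=21: queue=[D,E,F,G,C,H] q_used=1 → run D
t=22: queue=[D,E,F,G,C,H] q_used=2 → run D
t=23: queue=[E,F,G,C,H] q_used=0 → run E
t=24: queue=[E,F,G,C,H] q_used=1 → run E
t=25: queue=[E,F,G,C,H] q_used=2 → run E
t=26: queue=[F,G,C,H] q_used=0 → run F
t=27: queue=[F,G,C,H] q_used=1 → run F
t=28: queue=[F,G,C,H] q_used=2 → run F
t=29: queue=[G,C,H,F] q_used=0 → run G
t=30: queue=[G,C,H,F] q_used=1 → run G
t=31: queue=[C,H,F] q_used=0 → run C
t=32: queue=[C,H,F] q_used=1 → run C
t=33: queue=[H,F] q_used=0 → run H
t=34: queue=[H,F] q_used=1 → run H
t=35: queue=[H,F] q_used=2 → run H
t=36: queue=[F] q_used=0 → run F
t=37: queue=[F] q_used=1 → run F
t=38: queue=[F] q_used=2 → run F
t=39: queue=[F] q_used=0 → run F
t=40: queue=[F] q_used=1 → run F
t=41: (idle)
t=42: (idle)
t=43: (idle)
t=44: (idle)
t=45: (idle)
t=46: (idle)

completion order = A, B, D, E, G, C, H, F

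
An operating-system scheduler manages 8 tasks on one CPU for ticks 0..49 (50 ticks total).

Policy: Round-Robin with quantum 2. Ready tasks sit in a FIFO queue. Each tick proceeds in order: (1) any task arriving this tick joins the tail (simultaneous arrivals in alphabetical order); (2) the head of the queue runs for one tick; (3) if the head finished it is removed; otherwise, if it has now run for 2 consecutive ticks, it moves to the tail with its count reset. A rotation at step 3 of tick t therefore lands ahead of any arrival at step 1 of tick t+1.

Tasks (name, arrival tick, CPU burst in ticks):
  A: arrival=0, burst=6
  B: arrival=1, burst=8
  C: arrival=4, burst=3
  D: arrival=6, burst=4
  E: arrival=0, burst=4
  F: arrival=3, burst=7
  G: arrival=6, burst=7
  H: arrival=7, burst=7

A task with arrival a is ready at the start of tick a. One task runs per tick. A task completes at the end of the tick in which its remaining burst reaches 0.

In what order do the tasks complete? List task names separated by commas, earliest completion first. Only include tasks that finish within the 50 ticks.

completion order = E, A, C, D, B, F, G, H

t=0: queue=[A,E] q_used=0 → run A
t=1: queue=[A,E,B] q_used=1 → run A
t=2: queue=[E,B,A] q_used=0 → run E
t=3: queue=[E,B,A,F] q_used=1 → run E
t=4: queue=[B,A,F,E,C] q_used=0 → run B
t=5: queue=[B,A,F,E,C] q_used=1 → run B
t=6: queue=[A,F,E,C,B,D,G] q_used=0 → run A
t=7: queue=[A,F,E,C,B,D,G,H] q_used=1 → run A
t=8: queue=[F,E,C,B,D,G,H,A] q_used=0 → run F
t=9: queue=[F,E,C,B,D,G,H,A] q_used=1 → run F
t=10: queue=[E,C,B,D,G,H,A,F] q_used=0 → run E
t=11: queue=[E,C,B,D,G,H,A,F] q_used=1 → run E
t=12: queue=[C,B,D,G,H,A,F] q_used=0 → run C
t=13: queue=[C,B,D,G,H,A,F] q_used=1 → run C
t=14: queue=[B,D,G,H,A,F,C] q_used=0 → run B
t=15: queue=[B,D,G,H,A,F,C] q_used=1 → run B
t=16: queue=[D,G,H,A,F,C,B] q_used=0 → run D
t=17: queue=[D,G,H,A,F,C,B] q_used=1 → run D
t=18: queue=[G,H,A,F,C,B,D] q_used=0 → run G
t=19: queue=[G,H,A,F,C,B,D] q_used=1 → run G
t=20: queue=[H,A,F,C,B,D,G] q_used=0 → run H
t=21: queue=[H,A,F,C,B,D,G] q_used=1 → run H
t=22: queue=[A,F,C,B,D,G,H] q_used=0 → run A
t=23: queue=[A,F,C,B,D,G,H] q_used=1 → run A
t=24: queue=[F,C,B,D,G,H] q_used=0 → run F
t=25: queue=[F,C,B,D,G,H] q_used=1 → run F
t=26: queue=[C,B,D,G,H,F] q_used=0 → run C
t=27: queue=[B,D,G,H,F] q_used=0 → run B
t=28: queue=[B,D,G,H,F] q_used=1 → run B
t=29: queue=[D,G,H,F,B] q_used=0 → run D
t=30: queue=[D,G,H,F,B] q_used=1 → run D
t=31: queue=[G,H,F,B] q_used=0 → run G
t=32: queue=[G,H,F,B] q_used=1 → run G
t=33: queue=[H,F,B,G] q_used=0 → run H
t=34: queue=[H,F,B,G] q_used=1 → run H
t=35: queue=[F,B,G,H] q_used=0 → run F
t=36: queue=[F,B,G,H] q_used=1 → run F
t=37: queue=[B,G,H,F] q_used=0 → run B
t=38: queue=[B,G,H,F] q_used=1 → run B
t=39: queue=[G,H,F] q_used=0 → run G
t=40: queue=[G,H,F] q_used=1 → run G
t=41: queue=[H,F,G] q_used=0 → run H
t=42: queue=[H,F,G] q_used=1 → run H
t=43: queue=[F,G,H] q_used=0 → run F
t=44: queue=[G,H] q_used=0 → run G
t=45: queue=[H] q_used=0 → run H
t=46: (idle)
t=47: (idle)
t=48: (idle)
t=49: (idle)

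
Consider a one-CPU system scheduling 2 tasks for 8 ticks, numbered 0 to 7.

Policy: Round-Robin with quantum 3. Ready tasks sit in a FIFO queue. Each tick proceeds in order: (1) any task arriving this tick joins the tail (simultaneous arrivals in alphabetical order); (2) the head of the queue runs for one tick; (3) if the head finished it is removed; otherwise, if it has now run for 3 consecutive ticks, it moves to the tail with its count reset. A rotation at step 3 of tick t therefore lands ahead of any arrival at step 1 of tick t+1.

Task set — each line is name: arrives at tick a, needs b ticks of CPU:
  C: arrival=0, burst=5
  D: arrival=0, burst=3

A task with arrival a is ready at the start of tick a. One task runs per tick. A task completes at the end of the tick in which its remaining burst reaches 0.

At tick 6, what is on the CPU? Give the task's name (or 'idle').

t=0: queue=[C,D] q_used=0 → run C
t=1: queue=[C,D] q_used=1 → run C
t=2: queue=[C,D] q_used=2 → run C
t=3: queue=[D,C] q_used=0 → run D
t=4: queue=[D,C] q_used=1 → run D
t=5: queue=[D,C] q_used=2 → run D
t=6: queue=[C] q_used=0 → run C
t=7: queue=[C] q_used=1 → run C

running at tick 6 = C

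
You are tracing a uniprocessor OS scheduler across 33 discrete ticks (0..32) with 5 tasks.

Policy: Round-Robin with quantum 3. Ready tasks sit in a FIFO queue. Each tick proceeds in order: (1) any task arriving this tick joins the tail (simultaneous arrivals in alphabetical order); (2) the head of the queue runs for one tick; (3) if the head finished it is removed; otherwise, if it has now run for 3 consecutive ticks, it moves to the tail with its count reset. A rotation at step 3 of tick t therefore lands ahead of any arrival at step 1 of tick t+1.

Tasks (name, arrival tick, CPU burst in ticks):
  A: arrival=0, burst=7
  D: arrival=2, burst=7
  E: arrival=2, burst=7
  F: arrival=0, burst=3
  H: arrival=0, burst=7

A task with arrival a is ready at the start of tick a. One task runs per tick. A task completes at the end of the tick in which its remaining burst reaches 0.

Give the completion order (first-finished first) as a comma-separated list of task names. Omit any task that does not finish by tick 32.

t=0: queue=[A,F,H] q_used=0 → run A
t=1: queue=[A,F,H] q_used=1 → run A
t=2: queue=[A,F,H,D,E] q_used=2 → run A
t=3: queue=[F,H,D,E,A] q_used=0 → run F
t=4: queue=[F,H,D,E,A] q_used=1 → run F
t=5: queue=[F,H,D,E,A] q_used=2 → run F
t=6: queue=[H,D,E,A] q_used=0 → run H
t=7: queue=[H,D,E,A] q_used=1 → run H
t=8: queue=[H,D,E,A] q_used=2 → run H
t=9: queue=[D,E,A,H] q_used=0 → run D
t=10: queue=[D,E,A,H] q_used=1 → run D
t=11: queue=[D,E,A,H] q_used=2 → run D
t=12: queue=[E,A,H,D] q_used=0 → run E
t=13: queue=[E,A,H,D] q_used=1 → run E
t=14: queue=[E,A,H,D] q_used=2 → run E
t=15: queue=[A,H,D,E] q_used=0 → run A
t=16: queue=[A,H,D,E] q_used=1 → run A
t=17: queue=[A,H,D,E] q_used=2 → run A
t=18: queue=[H,D,E,A] q_used=0 → run H
t=19: queue=[H,D,E,A] q_used=1 → run H
t=20: queue=[H,D,E,A] q_used=2 → run H
t=21: queue=[D,E,A,H] q_used=0 → run D
t=22: queue=[D,E,A,H] q_used=1 → run D
t=23: queue=[D,E,A,H] q_used=2 → run D
t=24: queue=[E,A,H,D] q_used=0 → run E
t=25: queue=[E,A,H,D] q_used=1 → run E
t=26: queue=[E,A,H,D] q_used=2 → run E
t=27: queue=[A,H,D,E] q_used=0 → run A
t=28: queue=[H,D,E] q_used=0 → run H
t=29: queue=[D,E] q_used=0 → run D
t=30: queue=[E] q_used=0 → run E
t=31: (idle)
t=32: (idle)

completion order = F, A, H, D, E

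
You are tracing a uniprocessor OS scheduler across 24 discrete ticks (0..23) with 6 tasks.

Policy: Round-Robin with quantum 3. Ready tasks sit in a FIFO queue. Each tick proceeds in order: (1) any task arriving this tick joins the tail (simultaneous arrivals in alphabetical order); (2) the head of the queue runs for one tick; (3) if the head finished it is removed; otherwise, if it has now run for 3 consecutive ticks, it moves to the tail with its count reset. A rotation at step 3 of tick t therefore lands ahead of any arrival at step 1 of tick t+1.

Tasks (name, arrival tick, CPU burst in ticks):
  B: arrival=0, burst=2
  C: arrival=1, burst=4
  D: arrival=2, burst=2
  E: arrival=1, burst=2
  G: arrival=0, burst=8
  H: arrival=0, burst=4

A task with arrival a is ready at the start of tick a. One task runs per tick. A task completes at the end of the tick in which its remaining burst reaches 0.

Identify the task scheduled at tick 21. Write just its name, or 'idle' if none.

t=0: queue=[B,G,H] q_used=0 → run B
t=1: queue=[B,G,H,C,E] q_used=1 → run B
t=2: queue=[G,H,C,E,D] q_used=0 → run G
t=3: queue=[G,H,C,E,D] q_used=1 → run G
t=4: queue=[G,H,C,E,D] q_used=2 → run G
t=5: queue=[H,C,E,D,G] q_used=0 → run H
t=6: queue=[H,C,E,D,G] q_used=1 → run H
t=7: queue=[H,C,E,D,G] q_used=2 → run H
t=8: queue=[C,E,D,G,H] q_used=0 → run C
t=9: queue=[C,E,D,G,H] q_used=1 → run C
t=10: queue=[C,E,D,G,H] q_used=2 → run C
t=11: queue=[E,D,G,H,C] q_used=0 → run E
t=12: queue=[E,D,G,H,C] q_used=1 → run E
t=13: queue=[D,G,H,C] q_used=0 → run D
t=14: queue=[D,G,H,C] q_used=1 → run D
t=15: queue=[G,H,C] q_used=0 → run G
t=16: queue=[G,H,C] q_used=1 → run G
t=17: queue=[G,H,C] q_used=2 → run G
t=18: queue=[H,C,G] q_used=0 → run H
t=19: queue=[C,G] q_used=0 → run C
t=20: queue=[G] q_used=0 → run G
t=21: queue=[G] q_used=1 → run G
t=22: (idle)
t=23: (idle)

running at tick 21 = G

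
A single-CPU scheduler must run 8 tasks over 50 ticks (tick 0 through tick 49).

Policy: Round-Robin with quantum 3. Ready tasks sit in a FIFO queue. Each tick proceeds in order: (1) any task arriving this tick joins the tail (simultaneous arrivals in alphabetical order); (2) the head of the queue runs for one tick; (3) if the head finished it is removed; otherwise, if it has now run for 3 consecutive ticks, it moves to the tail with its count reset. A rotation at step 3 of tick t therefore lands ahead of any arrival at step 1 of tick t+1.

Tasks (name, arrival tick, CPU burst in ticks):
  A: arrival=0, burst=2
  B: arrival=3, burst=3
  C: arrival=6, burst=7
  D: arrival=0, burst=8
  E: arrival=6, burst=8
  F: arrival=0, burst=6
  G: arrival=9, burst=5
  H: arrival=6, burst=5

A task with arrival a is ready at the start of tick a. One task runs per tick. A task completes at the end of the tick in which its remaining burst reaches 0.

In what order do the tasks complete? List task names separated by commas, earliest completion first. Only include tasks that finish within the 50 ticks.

completion order = A, B, F, D, H, G, C, E

t=0: queue=[A,D,F] q_used=0 → run A
t=1: queue=[A,D,F] q_used=1 → run A
t=2: queue=[D,F] q_used=0 → run D
t=3: queue=[D,F,B] q_used=1 → run D
t=4: queue=[D,F,B] q_used=2 → run D
t=5: queue=[F,B,D] q_used=0 → run F
t=6: queue=[F,B,D,C,E,H] q_used=1 → run F
t=7: queue=[F,B,D,C,E,H] q_used=2 → run F
t=8: queue=[B,D,C,E,H,F] q_used=0 → run B
t=9: queue=[B,D,C,E,H,F,G] q_used=1 → run B
t=10: queue=[B,D,C,E,H,F,G] q_used=2 → run B
t=11: queue=[D,C,E,H,F,G] q_used=0 → run D
t=12: queue=[D,C,E,H,F,G] q_used=1 → run D
t=13: queue=[D,C,E,H,F,G] q_used=2 → run D
t=14: queue=[C,E,H,F,G,D] q_used=0 → run C
t=15: queue=[C,E,H,F,G,D] q_used=1 → run C
t=16: queue=[C,E,H,F,G,D] q_used=2 → run C
t=17: queue=[E,H,F,G,D,C] q_used=0 → run E
t=18: queue=[E,H,F,G,D,C] q_used=1 → run E
t=19: queue=[E,H,F,G,D,C] q_used=2 → run E
t=20: queue=[H,F,G,D,C,E] q_used=0 → run H
t=21: queue=[H,F,G,D,C,E] q_used=1 → run H
t=22: queue=[H,F,G,D,C,E] q_used=2 → run H
t=23: queue=[F,G,D,C,E,H] q_used=0 → run F
t=24: queue=[F,G,D,C,E,H] q_used=1 → run F
t=25: queue=[F,G,D,C,E,H] q_used=2 → run F
t=26: queue=[G,D,C,E,H] q_used=0 → run G
t=27: queue=[G,D,C,E,H] q_used=1 → run G
t=28: queue=[G,D,C,E,H] q_used=2 → run G
t=29: queue=[D,C,E,H,G] q_used=0 → run D
t=30: queue=[D,C,E,H,G] q_used=1 → run D
t=31: queue=[C,E,H,G] q_used=0 → run C
t=32: queue=[C,E,H,G] q_used=1 → run C
t=33: queue=[C,E,H,G] q_used=2 → run C
t=34: queue=[E,H,G,C] q_used=0 → run E
t=35: queue=[E,H,G,C] q_used=1 → run E
t=36: queue=[E,H,G,C] q_used=2 → run E
t=37: queue=[H,G,C,E] q_used=0 → run H
t=38: queue=[H,G,C,E] q_used=1 → run H
t=39: queue=[G,C,E] q_used=0 → run G
t=40: queue=[G,C,E] q_used=1 → run G
t=41: queue=[C,E] q_used=0 → run C
t=42: queue=[E] q_used=0 → run E
t=43: queue=[E] q_used=1 → run E
t=44: (idle)
t=45: (idle)
t=46: (idle)
t=47: (idle)
t=48: (idle)
t=49: (idle)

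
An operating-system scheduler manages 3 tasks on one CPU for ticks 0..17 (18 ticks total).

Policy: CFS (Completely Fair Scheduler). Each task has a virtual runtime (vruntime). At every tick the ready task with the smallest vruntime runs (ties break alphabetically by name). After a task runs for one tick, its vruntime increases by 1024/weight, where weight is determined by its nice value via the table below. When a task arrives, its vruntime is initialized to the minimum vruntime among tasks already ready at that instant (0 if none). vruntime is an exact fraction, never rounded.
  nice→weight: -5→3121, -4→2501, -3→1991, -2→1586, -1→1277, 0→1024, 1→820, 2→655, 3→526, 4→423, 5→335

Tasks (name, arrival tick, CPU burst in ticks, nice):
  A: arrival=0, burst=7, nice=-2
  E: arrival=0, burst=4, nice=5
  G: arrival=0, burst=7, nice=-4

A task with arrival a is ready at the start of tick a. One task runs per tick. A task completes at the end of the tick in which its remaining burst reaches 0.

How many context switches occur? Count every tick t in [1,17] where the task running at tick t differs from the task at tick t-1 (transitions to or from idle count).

context switches = 12

t=0: vr[A=0 E=0 G=0] → run A
t=1: vr[A=512/793 E=0 G=0] → run E
t=2: vr[A=512/793 E=1024/335 G=0] → run G
t=3: vr[A=512/793 E=1024/335 G=1024/2501] → run G
t=4: vr[A=512/793 E=1024/335 G=2048/2501] → run A
t=5: vr[A=1024/793 E=1024/335 G=2048/2501] → run G
t=6: vr[A=1024/793 E=1024/335 G=3072/2501] → run G
t=7: vr[A=1024/793 E=1024/335 G=4096/2501] → run A
t=8: vr[A=1536/793 E=1024/335 G=4096/2501] → run G
t=9: vr[A=1536/793 E=1024/335 G=5120/2501] → run A
t=10: vr[A=2048/793 E=1024/335 G=5120/2501] → run G
t=11: vr[A=2048/793 E=1024/335 G=6144/2501] → run G
t=12: vr[A=2048/793 E=1024/335] → run A
t=13: vr[A=2560/793 E=1024/335] → run E
t=14: vr[A=2560/793 E=2048/335] → run A
t=15: vr[A=3072/793 E=2048/335] → run A
t=16: vr[E=2048/335] → run E
t=17: vr[E=3072/335] → run E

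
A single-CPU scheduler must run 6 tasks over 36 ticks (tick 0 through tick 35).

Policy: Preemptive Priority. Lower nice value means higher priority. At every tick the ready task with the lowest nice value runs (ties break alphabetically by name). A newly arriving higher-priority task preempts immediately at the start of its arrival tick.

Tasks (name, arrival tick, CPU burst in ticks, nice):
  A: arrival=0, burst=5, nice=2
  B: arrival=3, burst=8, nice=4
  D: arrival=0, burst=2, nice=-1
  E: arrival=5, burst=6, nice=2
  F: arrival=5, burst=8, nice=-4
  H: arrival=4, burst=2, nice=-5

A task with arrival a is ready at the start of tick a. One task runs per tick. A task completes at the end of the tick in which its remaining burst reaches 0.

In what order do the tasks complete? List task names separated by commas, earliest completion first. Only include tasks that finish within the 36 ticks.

completion order = D, H, F, A, E, B

t=0: ready={A,D} → run D
t=1: ready={A,D} → run D
t=2: ready={A} → run A
t=3: ready={A,B} → run A
t=4: ready={A,B,H} → run H
t=5: ready={A,B,E,F,H} → run H
t=6: ready={A,B,E,F} → run F
t=7: ready={A,B,E,F} → run F
t=8: ready={A,B,E,F} → run F
t=9: ready={A,B,E,F} → run F
t=10: ready={A,B,E,F} → run F
t=11: ready={A,B,E,F} → run F
t=12: ready={A,B,E,F} → run F
t=13: ready={A,B,E,F} → run F
t=14: ready={A,B,E} → run A
t=15: ready={A,B,E} → run A
t=16: ready={A,B,E} → run A
t=17: ready={B,E} → run E
t=18: ready={B,E} → run E
t=19: ready={B,E} → run E
t=20: ready={B,E} → run E
t=21: ready={B,E} → run E
t=22: ready={B,E} → run E
t=23: ready={B} → run B
t=24: ready={B} → run B
t=25: ready={B} → run B
t=26: ready={B} → run B
t=27: ready={B} → run B
t=28: ready={B} → run B
t=29: ready={B} → run B
t=30: ready={B} → run B
t=31: (idle)
t=32: (idle)
t=33: (idle)
t=34: (idle)
t=35: (idle)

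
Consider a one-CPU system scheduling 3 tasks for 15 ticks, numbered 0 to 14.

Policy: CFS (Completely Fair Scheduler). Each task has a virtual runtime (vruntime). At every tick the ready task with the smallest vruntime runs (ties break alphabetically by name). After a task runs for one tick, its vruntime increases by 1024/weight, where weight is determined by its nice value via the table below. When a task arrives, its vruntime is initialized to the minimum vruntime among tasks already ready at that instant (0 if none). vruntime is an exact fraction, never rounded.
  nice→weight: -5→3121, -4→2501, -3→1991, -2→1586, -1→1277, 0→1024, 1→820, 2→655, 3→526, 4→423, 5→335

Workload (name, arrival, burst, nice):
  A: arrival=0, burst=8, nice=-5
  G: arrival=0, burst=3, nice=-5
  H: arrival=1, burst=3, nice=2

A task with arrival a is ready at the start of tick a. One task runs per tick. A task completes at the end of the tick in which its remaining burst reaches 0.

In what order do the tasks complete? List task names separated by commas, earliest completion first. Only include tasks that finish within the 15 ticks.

completion order = G, A, H

t=0: vr[A=0 G=0] → run A
t=1: vr[A=1024/3121 G=0 H=0] → run G
t=2: vr[A=1024/3121 G=1024/3121 H=0] → run H
t=3: vr[A=1024/3121 G=1024/3121 H=1024/655] → run A
t=4: vr[A=2048/3121 G=1024/3121 H=1024/655] → run G
t=5: vr[A=2048/3121 G=2048/3121 H=1024/655] → run A
t=6: vr[A=3072/3121 G=2048/3121 H=1024/655] → run G
t=7: vr[A=3072/3121 H=1024/655] → run A
t=8: vr[A=4096/3121 H=1024/655] → run A
t=9: vr[A=5120/3121 H=1024/655] → run H
t=10: vr[A=5120/3121 H=2048/655] → run A
t=11: vr[A=6144/3121 H=2048/655] → run A
t=12: vr[A=7168/3121 H=2048/655] → run A
t=13: vr[H=2048/655] → run H
t=14: (idle)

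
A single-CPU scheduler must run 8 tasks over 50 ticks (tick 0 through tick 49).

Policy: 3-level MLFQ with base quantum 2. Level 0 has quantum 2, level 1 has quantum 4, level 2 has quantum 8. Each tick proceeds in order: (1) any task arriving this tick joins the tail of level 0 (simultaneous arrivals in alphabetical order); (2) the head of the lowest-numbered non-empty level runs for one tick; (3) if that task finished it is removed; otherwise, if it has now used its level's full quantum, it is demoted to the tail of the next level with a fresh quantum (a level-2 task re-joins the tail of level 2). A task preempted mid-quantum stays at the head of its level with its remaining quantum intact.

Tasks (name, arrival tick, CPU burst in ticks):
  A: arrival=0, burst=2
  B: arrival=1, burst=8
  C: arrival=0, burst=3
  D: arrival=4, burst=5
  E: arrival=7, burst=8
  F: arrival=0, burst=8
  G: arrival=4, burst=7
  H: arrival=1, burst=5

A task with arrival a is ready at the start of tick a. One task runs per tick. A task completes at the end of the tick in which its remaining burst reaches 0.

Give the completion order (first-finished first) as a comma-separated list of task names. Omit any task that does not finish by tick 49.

t=0: L0/L1/L2 = ACF/-/- → run A
t=1: L0/L1/L2 = ACFBH/-/- → run A
t=2: L0/L1/L2 = CFBH/-/- → run C
t=3: L0/L1/L2 = CFBH/-/- → run C
t=4: L0/L1/L2 = FBHDG/C/- → run F
t=5: L0/L1/L2 = FBHDG/C/- → run F
t=6: L0/L1/L2 = BHDG/CF/- → run B
t=7: L0/L1/L2 = BHDGE/CF/- → run B
t=8: L0/L1/L2 = HDGE/CFB/- → run H
t=9: L0/L1/L2 = HDGE/CFB/- → run H
t=10: L0/L1/L2 = DGE/CFBH/- → run D
t=11: L0/L1/L2 = DGE/CFBH/- → run D
t=12: L0/L1/L2 = GE/CFBHD/- → run G
t=13: L0/L1/L2 = GE/CFBHD/- → run G
t=14: L0/L1/L2 = E/CFBHDG/- → run E
t=15: L0/L1/L2 = E/CFBHDG/- → run E
t=16: L0/L1/L2 = -/CFBHDGE/- → run C
t=17: L0/L1/L2 = -/FBHDGE/- → run F
t=18: L0/L1/L2 = -/FBHDGE/- → run F
t=19: L0/L1/L2 = -/FBHDGE/- → run F
t=20: L0/L1/L2 = -/FBHDGE/- → run F
t=21: L0/L1/L2 = -/BHDGE/F → run B
t=22: L0/L1/L2 = -/BHDGE/F → run B
t=23: L0/L1/L2 = -/BHDGE/F → run B
t=24: L0/L1/L2 = -/BHDGE/F → run B
t=25: L0/L1/L2 = -/HDGE/FB → run H
t=26: L0/L1/L2 = -/HDGE/FB → run H
t=27: L0/L1/L2 = -/HDGE/FB → run H
t=28: L0/L1/L2 = -/DGE/FB → run D
t=29: L0/L1/L2 = -/DGE/FB → run D
t=30: L0/L1/L2 = -/DGE/FB → run D
t=31: L0/L1/L2 = -/GE/FB → run G
t=32: L0/L1/L2 = -/GE/FB → run G
t=33: L0/L1/L2 = -/GE/FB → run G
t=34: L0/L1/L2 = -/GE/FB → run G
t=35: L0/L1/L2 = -/E/FBG → run E
t=36: L0/L1/L2 = -/E/FBG → run E
t=37: L0/L1/L2 = -/E/FBG → run E
t=38: L0/L1/L2 = -/E/FBG → run E
t=39: L0/L1/L2 = -/-/FBGE → run F
t=40: L0/L1/L2 = -/-/FBGE → run F
t=41: L0/L1/L2 = -/-/BGE → run B
t=42: L0/L1/L2 = -/-/BGE → run B
t=43: L0/L1/L2 = -/-/GE → run G
t=44: L0/L1/L2 = -/-/E → run E
t=45: L0/L1/L2 = -/-/E → run E
t=46: (idle)
t=47: (idle)
t=48: (idle)
t=49: (idle)

completion order = A, C, H, D, F, B, G, E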